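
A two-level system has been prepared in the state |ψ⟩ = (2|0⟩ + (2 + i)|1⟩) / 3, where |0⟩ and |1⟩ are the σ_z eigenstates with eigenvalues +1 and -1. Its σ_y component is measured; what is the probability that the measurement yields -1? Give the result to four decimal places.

0.2778

|-y⟩ = (|0⟩ - i|1⟩)/√2, so ⟨-y|ψ⟩ = (1 + 2i) / (√2·3).
P = |1 + 2i|² / 18 = 5/18.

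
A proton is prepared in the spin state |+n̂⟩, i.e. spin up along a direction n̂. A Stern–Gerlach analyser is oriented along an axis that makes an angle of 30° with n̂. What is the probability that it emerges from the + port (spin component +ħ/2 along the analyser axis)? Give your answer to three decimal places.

0.933

For spin-½, the probability of finding spin-up along an axis at angle θ to the initial spin direction is cos²(θ/2); spin-down is sin²(θ/2).
θ = 30°, so P = cos²(15°) ≈ 0.933.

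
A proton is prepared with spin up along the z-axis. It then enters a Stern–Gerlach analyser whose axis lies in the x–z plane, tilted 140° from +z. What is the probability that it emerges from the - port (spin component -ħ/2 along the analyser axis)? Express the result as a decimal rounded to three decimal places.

For spin-½, the probability of finding spin-up along an axis at angle θ to the initial spin direction is cos²(θ/2); spin-down is sin²(θ/2).
θ = 140°, so P = sin²(70°) ≈ 0.883.

0.883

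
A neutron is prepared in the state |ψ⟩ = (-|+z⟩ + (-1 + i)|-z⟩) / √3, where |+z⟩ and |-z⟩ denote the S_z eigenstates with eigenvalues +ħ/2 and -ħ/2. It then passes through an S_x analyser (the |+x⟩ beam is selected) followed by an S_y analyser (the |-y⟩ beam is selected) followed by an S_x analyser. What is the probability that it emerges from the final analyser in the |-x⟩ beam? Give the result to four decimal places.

First analyser (S_x): P(|+x⟩) = |⟨+x|ψ⟩|² = 5/6.
After stage 1 the state is |+x⟩; P(|-y⟩) = |⟨-y|+x⟩|² = 1/2.
After stage 2 the state is |-y⟩; P(|-x⟩) = |⟨-x|-y⟩|² = 1/2.
Joint probability = 5/6 × 1/2 × 1/2 = 0.2083.

0.2083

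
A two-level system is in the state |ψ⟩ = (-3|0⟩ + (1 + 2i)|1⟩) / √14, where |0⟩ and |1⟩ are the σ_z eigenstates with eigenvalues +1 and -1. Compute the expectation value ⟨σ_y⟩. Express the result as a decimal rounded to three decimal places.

⟨σ_y⟩ = 2 Im(a* b)/(|a|²+|b|²) with a = -3, b = (1 + 2i).
a* b = (-3 - 6i), so ⟨σ_y⟩ = -12/14.

-0.857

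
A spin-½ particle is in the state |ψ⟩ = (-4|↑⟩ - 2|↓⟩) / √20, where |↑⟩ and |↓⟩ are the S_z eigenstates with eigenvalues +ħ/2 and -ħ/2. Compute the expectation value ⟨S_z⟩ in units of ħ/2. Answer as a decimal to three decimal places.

⟨σ_z⟩ = |a|² - |b|² divided by |a|²+|b|², with a, b the |↑⟩, |↓⟩ amplitudes.
= (16 - 4)/20 = 12/20.
⟨S_z⟩ = (ħ/2)·⟨σ_z⟩.

0.600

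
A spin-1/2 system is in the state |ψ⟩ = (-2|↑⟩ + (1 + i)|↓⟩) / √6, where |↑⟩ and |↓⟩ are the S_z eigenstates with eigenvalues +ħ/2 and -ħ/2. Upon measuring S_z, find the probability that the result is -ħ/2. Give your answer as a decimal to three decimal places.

The -ħ/2 outcome corresponds to |↓⟩. Its amplitude in |ψ⟩ is (1 + i)/√6.
P = |1 + i|² / 6 = 2/6.

0.333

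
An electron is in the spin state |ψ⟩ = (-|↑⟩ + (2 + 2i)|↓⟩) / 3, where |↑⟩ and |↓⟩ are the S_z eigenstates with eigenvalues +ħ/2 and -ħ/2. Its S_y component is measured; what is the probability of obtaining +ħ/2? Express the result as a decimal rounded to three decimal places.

0.278

|+y⟩ = (|↑⟩ + i|↓⟩)/√2, so ⟨+y|ψ⟩ = (1 - 2i) / (√2·3).
P = |1 - 2i|² / 18 = 5/18.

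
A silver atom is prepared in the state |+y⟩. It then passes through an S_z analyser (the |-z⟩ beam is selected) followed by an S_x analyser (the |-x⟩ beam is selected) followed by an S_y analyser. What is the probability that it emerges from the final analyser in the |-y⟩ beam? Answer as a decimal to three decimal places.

First analyser (S_z): from |+y⟩, P(|-z⟩) = 1/2.
After stage 1 the state is |-z⟩; P(|-x⟩) = |⟨-x|-z⟩|² = 1/2.
After stage 2 the state is |-x⟩; P(|-y⟩) = |⟨-y|-x⟩|² = 1/2.
Joint probability = 1/2 × 1/2 × 1/2 = 0.125.

0.125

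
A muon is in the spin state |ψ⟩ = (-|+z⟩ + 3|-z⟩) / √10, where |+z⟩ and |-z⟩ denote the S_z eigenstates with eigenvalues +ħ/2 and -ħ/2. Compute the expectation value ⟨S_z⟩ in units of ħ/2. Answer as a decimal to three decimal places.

⟨σ_z⟩ = |a|² - |b|² divided by |a|²+|b|², with a, b the |+z⟩, |-z⟩ amplitudes.
= (1 - 9)/10 = -8/10.
⟨S_z⟩ = (ħ/2)·⟨σ_z⟩.

-0.800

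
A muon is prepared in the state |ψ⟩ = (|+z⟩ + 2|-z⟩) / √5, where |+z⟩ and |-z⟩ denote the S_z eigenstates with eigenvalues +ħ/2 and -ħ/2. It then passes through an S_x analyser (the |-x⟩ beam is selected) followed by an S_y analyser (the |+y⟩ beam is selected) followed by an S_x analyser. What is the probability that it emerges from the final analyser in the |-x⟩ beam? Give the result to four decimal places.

0.0250

First analyser (S_x): P(|-x⟩) = |⟨-x|ψ⟩|² = 1/10.
After stage 1 the state is |-x⟩; P(|+y⟩) = |⟨+y|-x⟩|² = 1/2.
After stage 2 the state is |+y⟩; P(|-x⟩) = |⟨-x|+y⟩|² = 1/2.
Joint probability = 1/10 × 1/2 × 1/2 = 0.0250.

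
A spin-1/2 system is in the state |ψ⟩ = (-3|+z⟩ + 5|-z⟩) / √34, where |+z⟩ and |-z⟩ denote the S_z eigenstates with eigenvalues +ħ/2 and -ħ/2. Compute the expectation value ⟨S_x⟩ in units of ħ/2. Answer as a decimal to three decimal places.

-0.882

⟨σ_x⟩ = 2 Re(a* b)/(|a|²+|b|²) with a = -3, b = 5.
a* b = -15, so ⟨σ_x⟩ = -30/34.
⟨S_x⟩ = (ħ/2)·⟨σ_x⟩.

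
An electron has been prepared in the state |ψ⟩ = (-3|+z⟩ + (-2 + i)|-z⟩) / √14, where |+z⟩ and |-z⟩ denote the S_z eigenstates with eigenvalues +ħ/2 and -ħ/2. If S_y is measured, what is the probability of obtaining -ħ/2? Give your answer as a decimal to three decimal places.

0.714

|-y⟩ = (|+z⟩ - i|-z⟩)/√2, so ⟨-y|ψ⟩ = (-4 - 2i) / (√2·√14).
P = |-4 - 2i|² / 28 = 20/28.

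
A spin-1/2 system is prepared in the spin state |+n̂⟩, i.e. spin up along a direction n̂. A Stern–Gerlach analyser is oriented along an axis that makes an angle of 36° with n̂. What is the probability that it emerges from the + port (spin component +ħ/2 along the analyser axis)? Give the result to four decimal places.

For spin-½, the probability of finding spin-up along an axis at angle θ to the initial spin direction is cos²(θ/2); spin-down is sin²(θ/2).
θ = 36°, so P = cos²(18°) ≈ 0.9045.

0.9045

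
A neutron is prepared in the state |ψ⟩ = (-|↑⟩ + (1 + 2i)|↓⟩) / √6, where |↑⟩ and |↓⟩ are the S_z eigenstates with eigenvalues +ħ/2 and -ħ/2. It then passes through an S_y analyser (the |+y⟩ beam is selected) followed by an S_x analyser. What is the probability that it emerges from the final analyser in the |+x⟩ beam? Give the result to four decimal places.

0.0833

First analyser (S_y): P(|+y⟩) = |⟨+y|ψ⟩|² = 2/12.
After stage 1 the state is |+y⟩; P(|+x⟩) = |⟨+x|+y⟩|² = 1/2.
Joint probability = 2/12 × 1/2 = 0.0833.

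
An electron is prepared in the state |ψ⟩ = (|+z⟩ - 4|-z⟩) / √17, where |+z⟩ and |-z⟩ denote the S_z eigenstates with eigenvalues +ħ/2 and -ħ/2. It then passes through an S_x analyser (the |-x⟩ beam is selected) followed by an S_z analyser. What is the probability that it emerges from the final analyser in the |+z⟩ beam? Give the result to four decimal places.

0.3676

First analyser (S_x): P(|-x⟩) = |⟨-x|ψ⟩|² = 25/34.
After stage 1 the state is |-x⟩; P(|+z⟩) = |⟨+z|-x⟩|² = 1/2.
Joint probability = 25/34 × 1/2 = 0.3676.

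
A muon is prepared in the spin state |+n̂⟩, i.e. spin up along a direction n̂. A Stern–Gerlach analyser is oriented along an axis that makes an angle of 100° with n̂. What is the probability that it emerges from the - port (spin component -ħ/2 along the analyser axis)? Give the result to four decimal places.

0.5868

For spin-½, the probability of finding spin-up along an axis at angle θ to the initial spin direction is cos²(θ/2); spin-down is sin²(θ/2).
θ = 100°, so P = sin²(50°) ≈ 0.5868.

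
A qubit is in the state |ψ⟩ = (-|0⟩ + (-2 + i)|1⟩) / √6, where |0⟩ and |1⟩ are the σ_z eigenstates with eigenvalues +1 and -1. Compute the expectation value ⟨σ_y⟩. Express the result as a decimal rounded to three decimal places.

-0.333

⟨σ_y⟩ = 2 Im(a* b)/(|a|²+|b|²) with a = -1, b = (-2 + i).
a* b = (2 - i), so ⟨σ_y⟩ = -2/6.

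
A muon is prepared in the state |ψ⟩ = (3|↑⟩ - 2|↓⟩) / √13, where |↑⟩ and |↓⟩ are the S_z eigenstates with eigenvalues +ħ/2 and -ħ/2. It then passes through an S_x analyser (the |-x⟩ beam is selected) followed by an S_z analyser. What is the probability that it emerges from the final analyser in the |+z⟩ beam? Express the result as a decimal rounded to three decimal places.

0.481

First analyser (S_x): P(|-x⟩) = |⟨-x|ψ⟩|² = 25/26.
After stage 1 the state is |-x⟩; P(|+z⟩) = |⟨+z|-x⟩|² = 1/2.
Joint probability = 25/26 × 1/2 = 0.481.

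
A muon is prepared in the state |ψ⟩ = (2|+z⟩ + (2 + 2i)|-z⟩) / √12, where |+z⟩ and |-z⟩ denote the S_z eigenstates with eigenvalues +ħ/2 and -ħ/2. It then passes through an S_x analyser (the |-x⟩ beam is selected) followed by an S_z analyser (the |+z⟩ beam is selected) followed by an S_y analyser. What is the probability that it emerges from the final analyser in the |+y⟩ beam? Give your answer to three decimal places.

0.042

First analyser (S_x): P(|-x⟩) = |⟨-x|ψ⟩|² = 4/24.
After stage 1 the state is |-x⟩; P(|+z⟩) = |⟨+z|-x⟩|² = 1/2.
After stage 2 the state is |+z⟩; P(|+y⟩) = |⟨+y|+z⟩|² = 1/2.
Joint probability = 4/24 × 1/2 × 1/2 = 0.042.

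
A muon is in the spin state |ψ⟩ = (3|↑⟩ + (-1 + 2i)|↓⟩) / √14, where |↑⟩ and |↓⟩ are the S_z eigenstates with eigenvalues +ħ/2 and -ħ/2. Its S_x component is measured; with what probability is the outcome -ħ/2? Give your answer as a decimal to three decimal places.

0.714

|-x⟩ = (|↑⟩ - |↓⟩)/√2, so ⟨-x|ψ⟩ = (4 - 2i) / (√2·√14).
P = |4 - 2i|² / 28 = 20/28.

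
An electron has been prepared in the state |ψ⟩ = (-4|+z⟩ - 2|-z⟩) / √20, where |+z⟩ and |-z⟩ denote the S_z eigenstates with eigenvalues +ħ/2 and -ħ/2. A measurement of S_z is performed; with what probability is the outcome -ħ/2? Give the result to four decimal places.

The -ħ/2 outcome corresponds to |-z⟩. Its amplitude in |ψ⟩ is -2/√20.
P = |-2|² / 20 = 4/20.

0.2000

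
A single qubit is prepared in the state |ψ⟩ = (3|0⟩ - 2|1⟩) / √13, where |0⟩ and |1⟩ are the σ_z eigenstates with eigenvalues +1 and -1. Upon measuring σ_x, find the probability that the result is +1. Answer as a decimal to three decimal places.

|+x⟩ = (|0⟩ + |1⟩)/√2, so ⟨+x|ψ⟩ = (1) / (√2·√13).
P = |1|² / 26 = 1/26.

0.038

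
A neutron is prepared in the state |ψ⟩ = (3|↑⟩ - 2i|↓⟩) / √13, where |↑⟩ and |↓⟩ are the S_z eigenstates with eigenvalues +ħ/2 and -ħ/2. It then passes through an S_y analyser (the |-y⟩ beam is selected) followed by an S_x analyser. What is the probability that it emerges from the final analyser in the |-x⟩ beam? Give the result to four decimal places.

0.4808

First analyser (S_y): P(|-y⟩) = |⟨-y|ψ⟩|² = 25/26.
After stage 1 the state is |-y⟩; P(|-x⟩) = |⟨-x|-y⟩|² = 1/2.
Joint probability = 25/26 × 1/2 = 0.4808.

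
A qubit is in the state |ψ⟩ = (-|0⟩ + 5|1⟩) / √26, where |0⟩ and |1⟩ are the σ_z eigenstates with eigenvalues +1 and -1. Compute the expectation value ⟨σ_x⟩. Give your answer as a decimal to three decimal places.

⟨σ_x⟩ = 2 Re(a* b)/(|a|²+|b|²) with a = -1, b = 5.
a* b = -5, so ⟨σ_x⟩ = -10/26.

-0.385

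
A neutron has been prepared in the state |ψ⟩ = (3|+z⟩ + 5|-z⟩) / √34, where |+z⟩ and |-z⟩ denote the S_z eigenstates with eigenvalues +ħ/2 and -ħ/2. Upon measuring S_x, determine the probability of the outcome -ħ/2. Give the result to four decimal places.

0.0588

|-x⟩ = (|+z⟩ - |-z⟩)/√2, so ⟨-x|ψ⟩ = (-2) / (√2·√34).
P = |-2|² / 68 = 4/68.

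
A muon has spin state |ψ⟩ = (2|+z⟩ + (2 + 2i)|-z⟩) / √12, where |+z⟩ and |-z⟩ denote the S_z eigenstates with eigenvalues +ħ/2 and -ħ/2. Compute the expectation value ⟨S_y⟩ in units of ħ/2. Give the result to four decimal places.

0.6667

⟨σ_y⟩ = 2 Im(a* b)/(|a|²+|b|²) with a = 2, b = (2 + 2i).
a* b = (4 + 4i), so ⟨σ_y⟩ = 8/12.
⟨S_y⟩ = (ħ/2)·⟨σ_y⟩.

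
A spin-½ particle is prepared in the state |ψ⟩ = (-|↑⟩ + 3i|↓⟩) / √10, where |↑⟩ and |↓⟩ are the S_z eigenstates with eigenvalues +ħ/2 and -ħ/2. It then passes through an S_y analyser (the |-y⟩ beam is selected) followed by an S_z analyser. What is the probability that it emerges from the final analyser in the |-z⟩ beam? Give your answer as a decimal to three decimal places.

0.400

First analyser (S_y): P(|-y⟩) = |⟨-y|ψ⟩|² = 16/20.
After stage 1 the state is |-y⟩; P(|-z⟩) = |⟨-z|-y⟩|² = 1/2.
Joint probability = 16/20 × 1/2 = 0.400.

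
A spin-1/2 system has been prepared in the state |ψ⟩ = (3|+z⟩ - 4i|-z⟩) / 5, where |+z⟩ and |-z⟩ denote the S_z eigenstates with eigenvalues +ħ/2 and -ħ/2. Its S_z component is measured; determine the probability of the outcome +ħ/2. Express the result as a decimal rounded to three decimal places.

The +ħ/2 outcome corresponds to |+z⟩. Its amplitude in |ψ⟩ is 3/5.
P = |3|² / 25 = 9/25.

0.360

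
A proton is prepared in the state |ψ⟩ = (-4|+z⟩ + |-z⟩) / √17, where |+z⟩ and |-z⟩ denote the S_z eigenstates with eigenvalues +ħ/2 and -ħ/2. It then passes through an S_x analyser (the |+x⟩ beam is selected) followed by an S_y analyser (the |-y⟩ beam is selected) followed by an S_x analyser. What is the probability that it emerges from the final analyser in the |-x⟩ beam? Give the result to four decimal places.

0.0662

First analyser (S_x): P(|+x⟩) = |⟨+x|ψ⟩|² = 9/34.
After stage 1 the state is |+x⟩; P(|-y⟩) = |⟨-y|+x⟩|² = 1/2.
After stage 2 the state is |-y⟩; P(|-x⟩) = |⟨-x|-y⟩|² = 1/2.
Joint probability = 9/34 × 1/2 × 1/2 = 0.0662.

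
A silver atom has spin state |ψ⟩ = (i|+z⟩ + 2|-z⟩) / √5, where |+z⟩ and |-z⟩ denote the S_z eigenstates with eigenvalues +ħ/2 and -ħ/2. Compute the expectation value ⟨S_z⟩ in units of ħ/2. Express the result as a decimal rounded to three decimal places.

-0.600

⟨σ_z⟩ = |a|² - |b|² divided by |a|²+|b|², with a, b the |+z⟩, |-z⟩ amplitudes.
= (1 - 4)/5 = -3/5.
⟨S_z⟩ = (ħ/2)·⟨σ_z⟩.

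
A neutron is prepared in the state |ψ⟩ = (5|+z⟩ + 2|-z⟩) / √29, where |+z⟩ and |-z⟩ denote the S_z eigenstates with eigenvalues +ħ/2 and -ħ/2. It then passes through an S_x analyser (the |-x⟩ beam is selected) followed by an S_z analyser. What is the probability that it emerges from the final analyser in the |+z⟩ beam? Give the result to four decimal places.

First analyser (S_x): P(|-x⟩) = |⟨-x|ψ⟩|² = 9/58.
After stage 1 the state is |-x⟩; P(|+z⟩) = |⟨+z|-x⟩|² = 1/2.
Joint probability = 9/58 × 1/2 = 0.0776.

0.0776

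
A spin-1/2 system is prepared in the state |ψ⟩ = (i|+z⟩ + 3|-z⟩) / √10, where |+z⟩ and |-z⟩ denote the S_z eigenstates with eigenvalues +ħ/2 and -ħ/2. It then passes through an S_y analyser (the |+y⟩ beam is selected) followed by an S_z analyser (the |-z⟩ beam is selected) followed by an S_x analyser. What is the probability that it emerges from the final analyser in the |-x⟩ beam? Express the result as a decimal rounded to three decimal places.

First analyser (S_y): P(|+y⟩) = |⟨+y|ψ⟩|² = 4/20.
After stage 1 the state is |+y⟩; P(|-z⟩) = |⟨-z|+y⟩|² = 1/2.
After stage 2 the state is |-z⟩; P(|-x⟩) = |⟨-x|-z⟩|² = 1/2.
Joint probability = 4/20 × 1/2 × 1/2 = 0.050.

0.050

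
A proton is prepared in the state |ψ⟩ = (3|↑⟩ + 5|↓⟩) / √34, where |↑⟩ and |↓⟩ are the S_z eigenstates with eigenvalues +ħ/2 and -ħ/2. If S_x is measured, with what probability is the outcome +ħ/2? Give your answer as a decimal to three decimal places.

|+x⟩ = (|↑⟩ + |↓⟩)/√2, so ⟨+x|ψ⟩ = (8) / (√2·√34).
P = |8|² / 68 = 64/68.

0.941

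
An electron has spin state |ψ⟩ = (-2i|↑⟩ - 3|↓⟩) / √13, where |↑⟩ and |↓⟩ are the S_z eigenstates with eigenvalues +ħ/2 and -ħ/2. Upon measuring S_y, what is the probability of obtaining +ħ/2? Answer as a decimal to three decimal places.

|+y⟩ = (|↑⟩ + i|↓⟩)/√2, so ⟨+y|ψ⟩ = (i) / (√2·√13).
P = |i|² / 26 = 1/26.

0.038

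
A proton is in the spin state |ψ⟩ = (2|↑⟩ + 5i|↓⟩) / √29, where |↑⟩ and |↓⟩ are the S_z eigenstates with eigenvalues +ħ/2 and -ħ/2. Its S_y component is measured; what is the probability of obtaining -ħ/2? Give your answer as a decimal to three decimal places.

|-y⟩ = (|↑⟩ - i|↓⟩)/√2, so ⟨-y|ψ⟩ = (-3) / (√2·√29).
P = |-3|² / 58 = 9/58.

0.155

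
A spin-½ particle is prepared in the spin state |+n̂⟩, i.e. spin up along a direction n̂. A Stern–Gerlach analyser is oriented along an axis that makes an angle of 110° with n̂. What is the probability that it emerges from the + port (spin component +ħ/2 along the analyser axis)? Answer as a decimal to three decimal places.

0.329

For spin-½, the probability of finding spin-up along an axis at angle θ to the initial spin direction is cos²(θ/2); spin-down is sin²(θ/2).
θ = 110°, so P = cos²(55°) ≈ 0.329.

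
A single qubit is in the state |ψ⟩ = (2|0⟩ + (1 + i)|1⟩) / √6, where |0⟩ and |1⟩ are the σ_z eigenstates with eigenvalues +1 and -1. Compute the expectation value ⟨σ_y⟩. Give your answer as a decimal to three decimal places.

⟨σ_y⟩ = 2 Im(a* b)/(|a|²+|b|²) with a = 2, b = (1 + i).
a* b = (2 + 2i), so ⟨σ_y⟩ = 4/6.

0.667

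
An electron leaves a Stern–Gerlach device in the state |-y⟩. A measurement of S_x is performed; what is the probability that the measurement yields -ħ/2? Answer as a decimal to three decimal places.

In the S_z basis, |-y⟩ = (|+z⟩ - i|-z⟩)/√2 and |-x⟩ = (|+z⟩ - |-z⟩)/√2.
|⟨-x|-y⟩|² = 1/2.

0.500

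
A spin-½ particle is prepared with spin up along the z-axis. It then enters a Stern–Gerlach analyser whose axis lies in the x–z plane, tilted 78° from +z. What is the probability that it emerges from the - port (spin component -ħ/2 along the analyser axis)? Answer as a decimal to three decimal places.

0.396

For spin-½, the probability of finding spin-up along an axis at angle θ to the initial spin direction is cos²(θ/2); spin-down is sin²(θ/2).
θ = 78°, so P = sin²(39°) ≈ 0.396.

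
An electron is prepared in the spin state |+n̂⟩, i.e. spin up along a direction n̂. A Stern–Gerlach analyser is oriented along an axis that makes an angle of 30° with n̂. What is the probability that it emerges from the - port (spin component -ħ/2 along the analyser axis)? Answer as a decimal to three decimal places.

For spin-½, the probability of finding spin-up along an axis at angle θ to the initial spin direction is cos²(θ/2); spin-down is sin²(θ/2).
θ = 30°, so P = sin²(15°) ≈ 0.067.

0.067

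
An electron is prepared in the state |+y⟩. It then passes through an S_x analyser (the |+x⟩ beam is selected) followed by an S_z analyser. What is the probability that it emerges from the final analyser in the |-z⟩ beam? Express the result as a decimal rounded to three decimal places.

First analyser (S_x): from |+y⟩, P(|+x⟩) = 1/2.
After stage 1 the state is |+x⟩; P(|-z⟩) = |⟨-z|+x⟩|² = 1/2.
Joint probability = 1/2 × 1/2 = 0.250.

0.250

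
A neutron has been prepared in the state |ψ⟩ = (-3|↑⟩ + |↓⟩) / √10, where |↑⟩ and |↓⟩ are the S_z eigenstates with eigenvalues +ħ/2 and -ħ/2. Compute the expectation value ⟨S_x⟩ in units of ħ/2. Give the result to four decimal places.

-0.6000

⟨σ_x⟩ = 2 Re(a* b)/(|a|²+|b|²) with a = -3, b = 1.
a* b = -3, so ⟨σ_x⟩ = -6/10.
⟨S_x⟩ = (ħ/2)·⟨σ_x⟩.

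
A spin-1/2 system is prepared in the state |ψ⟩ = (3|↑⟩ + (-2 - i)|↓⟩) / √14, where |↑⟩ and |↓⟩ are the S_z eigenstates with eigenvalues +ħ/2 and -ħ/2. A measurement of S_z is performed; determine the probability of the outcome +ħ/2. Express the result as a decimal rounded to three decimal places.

0.643

The +ħ/2 outcome corresponds to |↑⟩. Its amplitude in |ψ⟩ is 3/√14.
P = |3|² / 14 = 9/14.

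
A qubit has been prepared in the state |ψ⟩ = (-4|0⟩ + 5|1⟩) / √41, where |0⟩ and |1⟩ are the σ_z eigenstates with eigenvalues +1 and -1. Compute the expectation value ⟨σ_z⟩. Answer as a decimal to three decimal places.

-0.220

⟨σ_z⟩ = |a|² - |b|² divided by |a|²+|b|², with a, b the |0⟩, |1⟩ amplitudes.
= (16 - 25)/41 = -9/41.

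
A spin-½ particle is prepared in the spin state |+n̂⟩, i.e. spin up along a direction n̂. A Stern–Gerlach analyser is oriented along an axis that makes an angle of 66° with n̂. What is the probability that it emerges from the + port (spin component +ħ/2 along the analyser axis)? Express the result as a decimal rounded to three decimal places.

For spin-½, the probability of finding spin-up along an axis at angle θ to the initial spin direction is cos²(θ/2); spin-down is sin²(θ/2).
θ = 66°, so P = cos²(33°) ≈ 0.703.

0.703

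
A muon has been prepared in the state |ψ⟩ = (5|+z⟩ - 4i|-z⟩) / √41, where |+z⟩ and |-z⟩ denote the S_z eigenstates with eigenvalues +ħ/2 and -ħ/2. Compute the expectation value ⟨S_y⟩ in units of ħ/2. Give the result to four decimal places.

-0.9756

⟨σ_y⟩ = 2 Im(a* b)/(|a|²+|b|²) with a = 5, b = -4i.
a* b = -20i, so ⟨σ_y⟩ = -40/41.
⟨S_y⟩ = (ħ/2)·⟨σ_y⟩.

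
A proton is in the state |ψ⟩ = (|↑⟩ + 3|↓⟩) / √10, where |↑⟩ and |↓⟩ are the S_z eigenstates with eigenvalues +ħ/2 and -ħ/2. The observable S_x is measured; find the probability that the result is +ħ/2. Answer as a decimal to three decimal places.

|+x⟩ = (|↑⟩ + |↓⟩)/√2, so ⟨+x|ψ⟩ = (4) / (√2·√10).
P = |4|² / 20 = 16/20.

0.800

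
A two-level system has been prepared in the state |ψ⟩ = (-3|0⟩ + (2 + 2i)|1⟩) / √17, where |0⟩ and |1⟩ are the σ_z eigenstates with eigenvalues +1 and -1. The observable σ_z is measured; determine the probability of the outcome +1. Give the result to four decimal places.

0.5294

The +1 outcome corresponds to |0⟩. Its amplitude in |ψ⟩ is -3/√17.
P = |-3|² / 17 = 9/17.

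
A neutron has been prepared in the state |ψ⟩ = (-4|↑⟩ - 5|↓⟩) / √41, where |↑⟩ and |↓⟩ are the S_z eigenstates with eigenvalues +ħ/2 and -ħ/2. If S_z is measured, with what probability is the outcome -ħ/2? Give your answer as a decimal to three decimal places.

0.610

The -ħ/2 outcome corresponds to |↓⟩. Its amplitude in |ψ⟩ is -5/√41.
P = |-5|² / 41 = 25/41.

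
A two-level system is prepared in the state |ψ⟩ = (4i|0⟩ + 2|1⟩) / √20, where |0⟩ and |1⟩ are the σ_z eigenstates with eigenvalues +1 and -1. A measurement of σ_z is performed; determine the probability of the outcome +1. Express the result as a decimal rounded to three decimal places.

The +1 outcome corresponds to |0⟩. Its amplitude in |ψ⟩ is 4i/√20.
P = |4i|² / 20 = 16/20.

0.800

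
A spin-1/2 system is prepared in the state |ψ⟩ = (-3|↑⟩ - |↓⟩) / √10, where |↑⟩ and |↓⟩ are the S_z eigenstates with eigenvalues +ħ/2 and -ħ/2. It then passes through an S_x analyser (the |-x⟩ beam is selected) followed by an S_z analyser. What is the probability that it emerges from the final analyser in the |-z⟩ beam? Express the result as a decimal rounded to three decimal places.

First analyser (S_x): P(|-x⟩) = |⟨-x|ψ⟩|² = 4/20.
After stage 1 the state is |-x⟩; P(|-z⟩) = |⟨-z|-x⟩|² = 1/2.
Joint probability = 4/20 × 1/2 = 0.100.

0.100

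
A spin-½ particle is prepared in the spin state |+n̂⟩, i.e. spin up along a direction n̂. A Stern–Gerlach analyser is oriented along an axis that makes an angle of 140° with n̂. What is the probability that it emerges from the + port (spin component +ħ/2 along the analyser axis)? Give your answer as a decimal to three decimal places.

0.117

For spin-½, the probability of finding spin-up along an axis at angle θ to the initial spin direction is cos²(θ/2); spin-down is sin²(θ/2).
θ = 140°, so P = cos²(70°) ≈ 0.117.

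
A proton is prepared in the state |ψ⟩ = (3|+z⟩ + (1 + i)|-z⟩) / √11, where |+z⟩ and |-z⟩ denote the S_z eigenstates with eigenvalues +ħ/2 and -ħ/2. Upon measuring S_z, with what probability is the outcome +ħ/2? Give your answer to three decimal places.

0.818

The +ħ/2 outcome corresponds to |+z⟩. Its amplitude in |ψ⟩ is 3/√11.
P = |3|² / 11 = 9/11.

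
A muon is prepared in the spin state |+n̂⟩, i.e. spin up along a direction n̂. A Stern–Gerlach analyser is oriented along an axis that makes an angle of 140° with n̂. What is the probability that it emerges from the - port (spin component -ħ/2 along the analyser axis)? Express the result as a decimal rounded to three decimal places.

For spin-½, the probability of finding spin-up along an axis at angle θ to the initial spin direction is cos²(θ/2); spin-down is sin²(θ/2).
θ = 140°, so P = sin²(70°) ≈ 0.883.

0.883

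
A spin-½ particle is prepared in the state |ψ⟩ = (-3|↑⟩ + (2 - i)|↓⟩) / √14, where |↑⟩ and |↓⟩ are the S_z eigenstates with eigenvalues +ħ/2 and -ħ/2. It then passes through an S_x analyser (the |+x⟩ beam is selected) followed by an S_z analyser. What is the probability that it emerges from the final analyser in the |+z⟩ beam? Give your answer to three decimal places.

0.036

First analyser (S_x): P(|+x⟩) = |⟨+x|ψ⟩|² = 2/28.
After stage 1 the state is |+x⟩; P(|+z⟩) = |⟨+z|+x⟩|² = 1/2.
Joint probability = 2/28 × 1/2 = 0.036.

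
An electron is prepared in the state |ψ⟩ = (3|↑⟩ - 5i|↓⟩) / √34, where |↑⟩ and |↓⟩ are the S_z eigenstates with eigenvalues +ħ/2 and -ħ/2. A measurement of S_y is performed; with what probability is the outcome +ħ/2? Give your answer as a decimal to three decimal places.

|+y⟩ = (|↑⟩ + i|↓⟩)/√2, so ⟨+y|ψ⟩ = (-2) / (√2·√34).
P = |-2|² / 68 = 4/68.

0.059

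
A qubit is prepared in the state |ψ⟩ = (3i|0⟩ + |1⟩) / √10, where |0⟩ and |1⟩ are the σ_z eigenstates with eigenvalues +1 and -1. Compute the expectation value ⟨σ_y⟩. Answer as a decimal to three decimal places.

⟨σ_y⟩ = 2 Im(a* b)/(|a|²+|b|²) with a = 3i, b = 1.
a* b = -3i, so ⟨σ_y⟩ = -6/10.

-0.600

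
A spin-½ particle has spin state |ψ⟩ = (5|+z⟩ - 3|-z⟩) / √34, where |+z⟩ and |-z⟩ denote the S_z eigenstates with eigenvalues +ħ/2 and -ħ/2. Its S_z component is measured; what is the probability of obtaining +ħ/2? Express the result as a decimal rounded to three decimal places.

The +ħ/2 outcome corresponds to |+z⟩. Its amplitude in |ψ⟩ is 5/√34.
P = |5|² / 34 = 25/34.

0.735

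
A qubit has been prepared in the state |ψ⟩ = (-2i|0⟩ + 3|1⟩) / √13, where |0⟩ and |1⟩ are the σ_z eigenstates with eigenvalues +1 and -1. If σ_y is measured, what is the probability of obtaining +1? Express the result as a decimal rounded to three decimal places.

0.962

|+y⟩ = (|0⟩ + i|1⟩)/√2, so ⟨+y|ψ⟩ = (-5i) / (√2·√13).
P = |-5i|² / 26 = 25/26.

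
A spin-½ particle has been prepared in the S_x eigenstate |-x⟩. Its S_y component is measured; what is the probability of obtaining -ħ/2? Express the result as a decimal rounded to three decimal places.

0.500

In the S_z basis, |-x⟩ = (|+z⟩ - |-z⟩)/√2 and |-y⟩ = (|+z⟩ - i|-z⟩)/√2.
|⟨-y|-x⟩|² = 1/2.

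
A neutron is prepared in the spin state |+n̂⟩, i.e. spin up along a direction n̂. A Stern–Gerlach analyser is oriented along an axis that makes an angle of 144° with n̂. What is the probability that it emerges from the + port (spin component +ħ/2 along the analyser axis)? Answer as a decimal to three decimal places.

0.095

For spin-½, the probability of finding spin-up along an axis at angle θ to the initial spin direction is cos²(θ/2); spin-down is sin²(θ/2).
θ = 144°, so P = cos²(72°) ≈ 0.095.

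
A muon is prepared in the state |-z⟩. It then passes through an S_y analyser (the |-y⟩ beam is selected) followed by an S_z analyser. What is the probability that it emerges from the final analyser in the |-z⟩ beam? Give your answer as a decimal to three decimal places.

0.250

First analyser (S_y): from |-z⟩, P(|-y⟩) = 1/2.
After stage 1 the state is |-y⟩; P(|-z⟩) = |⟨-z|-y⟩|² = 1/2.
Joint probability = 1/2 × 1/2 = 0.250.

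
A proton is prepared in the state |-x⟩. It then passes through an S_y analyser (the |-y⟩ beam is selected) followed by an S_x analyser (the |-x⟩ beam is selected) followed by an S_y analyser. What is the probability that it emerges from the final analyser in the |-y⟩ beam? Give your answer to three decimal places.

0.125

First analyser (S_y): from |-x⟩, P(|-y⟩) = 1/2.
After stage 1 the state is |-y⟩; P(|-x⟩) = |⟨-x|-y⟩|² = 1/2.
After stage 2 the state is |-x⟩; P(|-y⟩) = |⟨-y|-x⟩|² = 1/2.
Joint probability = 1/2 × 1/2 × 1/2 = 0.125.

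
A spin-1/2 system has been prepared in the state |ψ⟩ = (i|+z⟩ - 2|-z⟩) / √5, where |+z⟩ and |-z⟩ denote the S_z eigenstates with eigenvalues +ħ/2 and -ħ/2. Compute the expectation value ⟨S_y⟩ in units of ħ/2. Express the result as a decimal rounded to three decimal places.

0.800

⟨σ_y⟩ = 2 Im(a* b)/(|a|²+|b|²) with a = i, b = -2.
a* b = 2i, so ⟨σ_y⟩ = 4/5.
⟨S_y⟩ = (ħ/2)·⟨σ_y⟩.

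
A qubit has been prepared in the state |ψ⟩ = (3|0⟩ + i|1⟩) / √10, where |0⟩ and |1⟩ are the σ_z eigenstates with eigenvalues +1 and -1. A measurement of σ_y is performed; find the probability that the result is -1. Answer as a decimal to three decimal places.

|-y⟩ = (|0⟩ - i|1⟩)/√2, so ⟨-y|ψ⟩ = (2) / (√2·√10).
P = |2|² / 20 = 4/20.

0.200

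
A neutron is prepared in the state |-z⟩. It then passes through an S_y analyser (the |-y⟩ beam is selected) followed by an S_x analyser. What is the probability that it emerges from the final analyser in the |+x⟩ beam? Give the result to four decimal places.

First analyser (S_y): from |-z⟩, P(|-y⟩) = 1/2.
After stage 1 the state is |-y⟩; P(|+x⟩) = |⟨+x|-y⟩|² = 1/2.
Joint probability = 1/2 × 1/2 = 0.2500.

0.2500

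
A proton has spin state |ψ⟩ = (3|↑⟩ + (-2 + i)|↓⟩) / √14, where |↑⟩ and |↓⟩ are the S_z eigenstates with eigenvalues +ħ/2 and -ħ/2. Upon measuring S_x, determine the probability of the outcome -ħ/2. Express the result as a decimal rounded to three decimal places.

0.929

|-x⟩ = (|↑⟩ - |↓⟩)/√2, so ⟨-x|ψ⟩ = (5 - i) / (√2·√14).
P = |5 - i|² / 28 = 26/28.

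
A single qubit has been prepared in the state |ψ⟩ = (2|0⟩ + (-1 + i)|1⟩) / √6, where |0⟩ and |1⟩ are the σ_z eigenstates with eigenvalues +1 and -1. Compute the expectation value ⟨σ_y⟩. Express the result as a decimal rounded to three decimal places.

⟨σ_y⟩ = 2 Im(a* b)/(|a|²+|b|²) with a = 2, b = (-1 + i).
a* b = (-2 + 2i), so ⟨σ_y⟩ = 4/6.

0.667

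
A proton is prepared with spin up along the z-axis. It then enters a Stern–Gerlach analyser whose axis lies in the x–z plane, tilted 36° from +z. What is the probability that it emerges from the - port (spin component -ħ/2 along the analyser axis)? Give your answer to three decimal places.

0.095

For spin-½, the probability of finding spin-up along an axis at angle θ to the initial spin direction is cos²(θ/2); spin-down is sin²(θ/2).
θ = 36°, so P = sin²(18°) ≈ 0.095.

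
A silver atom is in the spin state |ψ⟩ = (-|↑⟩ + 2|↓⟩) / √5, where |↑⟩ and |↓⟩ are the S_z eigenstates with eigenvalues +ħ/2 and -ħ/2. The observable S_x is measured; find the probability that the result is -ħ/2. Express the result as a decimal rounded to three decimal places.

|-x⟩ = (|↑⟩ - |↓⟩)/√2, so ⟨-x|ψ⟩ = (-3) / (√2·√5).
P = |-3|² / 10 = 9/10.

0.900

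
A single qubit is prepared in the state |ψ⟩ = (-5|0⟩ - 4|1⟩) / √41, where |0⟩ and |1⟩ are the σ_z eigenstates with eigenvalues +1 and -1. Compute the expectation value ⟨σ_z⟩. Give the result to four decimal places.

0.2195

⟨σ_z⟩ = |a|² - |b|² divided by |a|²+|b|², with a, b the |0⟩, |1⟩ amplitudes.
= (25 - 16)/41 = 9/41.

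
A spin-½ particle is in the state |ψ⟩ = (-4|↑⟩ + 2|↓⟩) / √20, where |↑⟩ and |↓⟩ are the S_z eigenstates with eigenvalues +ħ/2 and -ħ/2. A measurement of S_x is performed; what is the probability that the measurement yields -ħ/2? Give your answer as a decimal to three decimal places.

|-x⟩ = (|↑⟩ - |↓⟩)/√2, so ⟨-x|ψ⟩ = (-6) / (√2·√20).
P = |-6|² / 40 = 36/40.

0.900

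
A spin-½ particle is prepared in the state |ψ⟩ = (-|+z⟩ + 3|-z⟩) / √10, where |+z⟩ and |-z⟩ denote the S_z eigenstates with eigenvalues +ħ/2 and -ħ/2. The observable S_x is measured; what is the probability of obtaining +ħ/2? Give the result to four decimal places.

0.2000

|+x⟩ = (|+z⟩ + |-z⟩)/√2, so ⟨+x|ψ⟩ = (2) / (√2·√10).
P = |2|² / 20 = 4/20.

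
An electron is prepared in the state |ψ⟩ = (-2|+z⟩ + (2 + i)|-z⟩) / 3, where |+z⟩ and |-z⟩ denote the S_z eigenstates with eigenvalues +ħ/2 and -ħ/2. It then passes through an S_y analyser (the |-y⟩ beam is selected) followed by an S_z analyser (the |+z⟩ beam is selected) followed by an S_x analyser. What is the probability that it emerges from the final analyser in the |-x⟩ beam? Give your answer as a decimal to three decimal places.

0.181

First analyser (S_y): P(|-y⟩) = |⟨-y|ψ⟩|² = 13/18.
After stage 1 the state is |-y⟩; P(|+z⟩) = |⟨+z|-y⟩|² = 1/2.
After stage 2 the state is |+z⟩; P(|-x⟩) = |⟨-x|+z⟩|² = 1/2.
Joint probability = 13/18 × 1/2 × 1/2 = 0.181.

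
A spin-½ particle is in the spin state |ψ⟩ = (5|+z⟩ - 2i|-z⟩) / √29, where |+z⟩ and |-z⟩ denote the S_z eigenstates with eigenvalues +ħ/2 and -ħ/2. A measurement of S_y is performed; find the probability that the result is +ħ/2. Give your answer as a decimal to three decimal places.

0.155

|+y⟩ = (|+z⟩ + i|-z⟩)/√2, so ⟨+y|ψ⟩ = (3) / (√2·√29).
P = |3|² / 58 = 9/58.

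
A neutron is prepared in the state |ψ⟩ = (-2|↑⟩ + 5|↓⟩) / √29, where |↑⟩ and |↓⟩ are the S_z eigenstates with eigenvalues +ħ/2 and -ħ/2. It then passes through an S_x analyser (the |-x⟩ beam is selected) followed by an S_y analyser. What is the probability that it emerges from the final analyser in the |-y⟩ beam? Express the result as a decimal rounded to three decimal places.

First analyser (S_x): P(|-x⟩) = |⟨-x|ψ⟩|² = 49/58.
After stage 1 the state is |-x⟩; P(|-y⟩) = |⟨-y|-x⟩|² = 1/2.
Joint probability = 49/58 × 1/2 = 0.422.

0.422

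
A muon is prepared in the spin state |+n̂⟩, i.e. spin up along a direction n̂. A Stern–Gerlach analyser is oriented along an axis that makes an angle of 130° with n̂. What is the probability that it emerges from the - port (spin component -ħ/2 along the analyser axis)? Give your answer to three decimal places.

For spin-½, the probability of finding spin-up along an axis at angle θ to the initial spin direction is cos²(θ/2); spin-down is sin²(θ/2).
θ = 130°, so P = sin²(65°) ≈ 0.821.

0.821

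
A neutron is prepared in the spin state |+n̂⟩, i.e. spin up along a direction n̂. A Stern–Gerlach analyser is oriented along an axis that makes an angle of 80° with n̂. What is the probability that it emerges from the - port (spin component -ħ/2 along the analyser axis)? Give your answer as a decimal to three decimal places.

For spin-½, the probability of finding spin-up along an axis at angle θ to the initial spin direction is cos²(θ/2); spin-down is sin²(θ/2).
θ = 80°, so P = sin²(40°) ≈ 0.413.

0.413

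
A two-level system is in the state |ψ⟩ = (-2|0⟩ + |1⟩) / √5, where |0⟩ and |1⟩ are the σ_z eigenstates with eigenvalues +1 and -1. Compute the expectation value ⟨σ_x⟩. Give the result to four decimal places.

-0.8000

⟨σ_x⟩ = 2 Re(a* b)/(|a|²+|b|²) with a = -2, b = 1.
a* b = -2, so ⟨σ_x⟩ = -4/5.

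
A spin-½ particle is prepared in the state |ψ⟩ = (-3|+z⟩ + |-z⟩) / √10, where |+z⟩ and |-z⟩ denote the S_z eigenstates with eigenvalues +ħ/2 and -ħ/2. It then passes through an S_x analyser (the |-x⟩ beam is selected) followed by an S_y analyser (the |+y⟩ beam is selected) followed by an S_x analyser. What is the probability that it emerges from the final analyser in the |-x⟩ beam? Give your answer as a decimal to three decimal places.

0.200

First analyser (S_x): P(|-x⟩) = |⟨-x|ψ⟩|² = 16/20.
After stage 1 the state is |-x⟩; P(|+y⟩) = |⟨+y|-x⟩|² = 1/2.
After stage 2 the state is |+y⟩; P(|-x⟩) = |⟨-x|+y⟩|² = 1/2.
Joint probability = 16/20 × 1/2 × 1/2 = 0.200.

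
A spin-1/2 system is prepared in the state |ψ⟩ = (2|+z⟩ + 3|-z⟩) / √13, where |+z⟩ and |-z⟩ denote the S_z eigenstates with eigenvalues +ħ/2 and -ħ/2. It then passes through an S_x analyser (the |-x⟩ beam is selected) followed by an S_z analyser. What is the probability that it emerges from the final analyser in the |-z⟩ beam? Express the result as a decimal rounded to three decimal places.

First analyser (S_x): P(|-x⟩) = |⟨-x|ψ⟩|² = 1/26.
After stage 1 the state is |-x⟩; P(|-z⟩) = |⟨-z|-x⟩|² = 1/2.
Joint probability = 1/26 × 1/2 = 0.019.

0.019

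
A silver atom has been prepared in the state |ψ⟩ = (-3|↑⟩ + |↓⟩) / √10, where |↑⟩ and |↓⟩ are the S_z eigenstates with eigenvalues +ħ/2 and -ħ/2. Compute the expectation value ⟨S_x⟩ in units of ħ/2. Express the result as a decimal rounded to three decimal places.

-0.600

⟨σ_x⟩ = 2 Re(a* b)/(|a|²+|b|²) with a = -3, b = 1.
a* b = -3, so ⟨σ_x⟩ = -6/10.
⟨S_x⟩ = (ħ/2)·⟨σ_x⟩.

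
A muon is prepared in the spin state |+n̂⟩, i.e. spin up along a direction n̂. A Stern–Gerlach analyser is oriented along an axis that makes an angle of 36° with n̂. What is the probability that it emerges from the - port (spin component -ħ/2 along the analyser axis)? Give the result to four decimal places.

0.0955

For spin-½, the probability of finding spin-up along an axis at angle θ to the initial spin direction is cos²(θ/2); spin-down is sin²(θ/2).
θ = 36°, so P = sin²(18°) ≈ 0.0955.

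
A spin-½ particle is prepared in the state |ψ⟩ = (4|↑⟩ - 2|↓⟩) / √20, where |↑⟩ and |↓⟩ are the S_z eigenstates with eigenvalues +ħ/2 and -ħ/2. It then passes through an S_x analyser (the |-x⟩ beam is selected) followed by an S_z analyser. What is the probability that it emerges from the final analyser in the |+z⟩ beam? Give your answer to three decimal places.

0.450

First analyser (S_x): P(|-x⟩) = |⟨-x|ψ⟩|² = 36/40.
After stage 1 the state is |-x⟩; P(|+z⟩) = |⟨+z|-x⟩|² = 1/2.
Joint probability = 36/40 × 1/2 = 0.450.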